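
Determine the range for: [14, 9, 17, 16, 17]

8

Step 1: Identify the maximum value: max = 17
Step 2: Identify the minimum value: min = 9
Step 3: Range = max - min = 17 - 9 = 8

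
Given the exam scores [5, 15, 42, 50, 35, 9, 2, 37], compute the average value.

24.375

Step 1: Sum all values: 5 + 15 + 42 + 50 + 35 + 9 + 2 + 37 = 195
Step 2: Count the number of values: n = 8
Step 3: Mean = sum / n = 195 / 8 = 24.375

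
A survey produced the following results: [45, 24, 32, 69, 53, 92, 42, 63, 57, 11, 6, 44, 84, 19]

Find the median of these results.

44.5

Step 1: Sort the data in ascending order: [6, 11, 19, 24, 32, 42, 44, 45, 53, 57, 63, 69, 84, 92]
Step 2: The number of values is n = 14.
Step 3: Since n is even, the median is the average of positions 7 and 8:
  Median = (44 + 45) / 2 = 44.5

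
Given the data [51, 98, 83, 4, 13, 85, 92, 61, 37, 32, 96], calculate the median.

61

Step 1: Sort the data in ascending order: [4, 13, 32, 37, 51, 61, 83, 85, 92, 96, 98]
Step 2: The number of values is n = 11.
Step 3: Since n is odd, the median is the middle value at position 6: 61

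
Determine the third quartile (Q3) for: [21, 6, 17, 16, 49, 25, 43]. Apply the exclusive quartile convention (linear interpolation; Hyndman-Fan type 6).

43

Step 1: Sort the data: [6, 16, 17, 21, 25, 43, 49]
Step 2: n = 7
Step 3: Using the exclusive quartile method:
  Q1 = 16
  Q2 (median) = 21
  Q3 = 43
  IQR = Q3 - Q1 = 43 - 16 = 27
Step 4: Q3 = 43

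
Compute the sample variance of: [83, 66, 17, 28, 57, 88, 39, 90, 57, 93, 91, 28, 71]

726.3077

Step 1: Compute the mean: (83 + 66 + 17 + 28 + 57 + 88 + 39 + 90 + 57 + 93 + 91 + 28 + 71) / 13 = 62.1538
Step 2: Compute squared deviations from the mean:
  (83 - 62.1538)^2 = 434.5621
  (66 - 62.1538)^2 = 14.7929
  (17 - 62.1538)^2 = 2038.8698
  (28 - 62.1538)^2 = 1166.4852
  (57 - 62.1538)^2 = 26.5621
  (88 - 62.1538)^2 = 668.0237
  (39 - 62.1538)^2 = 536.1006
  (90 - 62.1538)^2 = 775.4083
  (57 - 62.1538)^2 = 26.5621
  (93 - 62.1538)^2 = 951.4852
  (91 - 62.1538)^2 = 832.1006
  (28 - 62.1538)^2 = 1166.4852
  (71 - 62.1538)^2 = 78.2544
Step 3: Sum of squared deviations = 8715.6923
Step 4: Sample variance = 8715.6923 / 12 = 726.3077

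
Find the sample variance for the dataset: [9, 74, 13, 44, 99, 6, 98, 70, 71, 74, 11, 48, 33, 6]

1179.3626

Step 1: Compute the mean: (9 + 74 + 13 + 44 + 99 + 6 + 98 + 70 + 71 + 74 + 11 + 48 + 33 + 6) / 14 = 46.8571
Step 2: Compute squared deviations from the mean:
  (9 - 46.8571)^2 = 1433.1633
  (74 - 46.8571)^2 = 736.7347
  (13 - 46.8571)^2 = 1146.3061
  (44 - 46.8571)^2 = 8.1633
  (99 - 46.8571)^2 = 2718.8776
  (6 - 46.8571)^2 = 1669.3061
  (98 - 46.8571)^2 = 2615.5918
  (70 - 46.8571)^2 = 535.5918
  (71 - 46.8571)^2 = 582.8776
  (74 - 46.8571)^2 = 736.7347
  (11 - 46.8571)^2 = 1285.7347
  (48 - 46.8571)^2 = 1.3061
  (33 - 46.8571)^2 = 192.0204
  (6 - 46.8571)^2 = 1669.3061
Step 3: Sum of squared deviations = 15331.7143
Step 4: Sample variance = 15331.7143 / 13 = 1179.3626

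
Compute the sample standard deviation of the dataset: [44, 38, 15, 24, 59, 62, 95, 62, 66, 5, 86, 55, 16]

27.6772

Step 1: Compute the mean: 48.2308
Step 2: Sum of squared deviations from the mean: 9192.3077
Step 3: Sample variance = 9192.3077 / 12 = 766.0256
Step 4: Standard deviation = sqrt(766.0256) = 27.6772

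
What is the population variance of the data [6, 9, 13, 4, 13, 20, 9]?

24.2449

Step 1: Compute the mean: (6 + 9 + 13 + 4 + 13 + 20 + 9) / 7 = 10.5714
Step 2: Compute squared deviations from the mean:
  (6 - 10.5714)^2 = 20.898
  (9 - 10.5714)^2 = 2.4694
  (13 - 10.5714)^2 = 5.898
  (4 - 10.5714)^2 = 43.1837
  (13 - 10.5714)^2 = 5.898
  (20 - 10.5714)^2 = 88.898
  (9 - 10.5714)^2 = 2.4694
Step 3: Sum of squared deviations = 169.7143
Step 4: Population variance = 169.7143 / 7 = 24.2449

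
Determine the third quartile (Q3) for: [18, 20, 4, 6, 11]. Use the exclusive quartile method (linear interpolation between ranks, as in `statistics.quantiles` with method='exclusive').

19

Step 1: Sort the data: [4, 6, 11, 18, 20]
Step 2: n = 5
Step 3: Using the exclusive quartile method:
  Q1 = 5
  Q2 (median) = 11
  Q3 = 19
  IQR = Q3 - Q1 = 19 - 5 = 14
Step 4: Q3 = 19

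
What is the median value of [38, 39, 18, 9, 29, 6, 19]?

19

Step 1: Sort the data in ascending order: [6, 9, 18, 19, 29, 38, 39]
Step 2: The number of values is n = 7.
Step 3: Since n is odd, the median is the middle value at position 4: 19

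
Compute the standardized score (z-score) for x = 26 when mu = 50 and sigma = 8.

-3

Step 1: Recall the z-score formula: z = (x - mu) / sigma
Step 2: Substitute values: z = (26 - 50) / 8
Step 3: z = -24 / 8 = -3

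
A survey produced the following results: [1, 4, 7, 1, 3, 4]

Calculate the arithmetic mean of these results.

3.3333

Step 1: Sum all values: 1 + 4 + 7 + 1 + 3 + 4 = 20
Step 2: Count the number of values: n = 6
Step 3: Mean = sum / n = 20 / 6 = 3.3333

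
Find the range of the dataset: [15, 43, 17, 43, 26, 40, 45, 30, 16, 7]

38

Step 1: Identify the maximum value: max = 45
Step 2: Identify the minimum value: min = 7
Step 3: Range = max - min = 45 - 7 = 38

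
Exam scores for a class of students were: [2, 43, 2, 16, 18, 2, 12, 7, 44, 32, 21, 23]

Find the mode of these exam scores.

2

Step 1: Count the frequency of each value:
  2: appears 3 time(s)
  7: appears 1 time(s)
  12: appears 1 time(s)
  16: appears 1 time(s)
  18: appears 1 time(s)
  21: appears 1 time(s)
  23: appears 1 time(s)
  32: appears 1 time(s)
  43: appears 1 time(s)
  44: appears 1 time(s)
Step 2: The value 2 appears most frequently (3 times).
Step 3: Mode = 2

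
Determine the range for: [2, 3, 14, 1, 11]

13

Step 1: Identify the maximum value: max = 14
Step 2: Identify the minimum value: min = 1
Step 3: Range = max - min = 14 - 1 = 13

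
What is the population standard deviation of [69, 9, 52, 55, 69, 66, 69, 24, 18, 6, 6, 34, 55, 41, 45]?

22.8712

Step 1: Compute the mean: 41.2
Step 2: Sum of squared deviations from the mean: 7846.4
Step 3: Population variance = 7846.4 / 15 = 523.0933
Step 4: Standard deviation = sqrt(523.0933) = 22.8712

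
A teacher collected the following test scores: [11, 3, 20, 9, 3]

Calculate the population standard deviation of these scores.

6.2738

Step 1: Compute the mean: 9.2
Step 2: Sum of squared deviations from the mean: 196.8
Step 3: Population variance = 196.8 / 5 = 39.36
Step 4: Standard deviation = sqrt(39.36) = 6.2738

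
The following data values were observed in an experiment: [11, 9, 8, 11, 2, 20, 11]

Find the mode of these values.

11

Step 1: Count the frequency of each value:
  2: appears 1 time(s)
  8: appears 1 time(s)
  9: appears 1 time(s)
  11: appears 3 time(s)
  20: appears 1 time(s)
Step 2: The value 11 appears most frequently (3 times).
Step 3: Mode = 11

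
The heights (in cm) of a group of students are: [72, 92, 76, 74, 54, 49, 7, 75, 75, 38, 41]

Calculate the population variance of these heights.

534.2314

Step 1: Compute the mean: (72 + 92 + 76 + 74 + 54 + 49 + 7 + 75 + 75 + 38 + 41) / 11 = 59.3636
Step 2: Compute squared deviations from the mean:
  (72 - 59.3636)^2 = 159.6777
  (92 - 59.3636)^2 = 1065.1322
  (76 - 59.3636)^2 = 276.7686
  (74 - 59.3636)^2 = 214.2231
  (54 - 59.3636)^2 = 28.7686
  (49 - 59.3636)^2 = 107.405
  (7 - 59.3636)^2 = 2741.9504
  (75 - 59.3636)^2 = 244.4959
  (75 - 59.3636)^2 = 244.4959
  (38 - 59.3636)^2 = 456.405
  (41 - 59.3636)^2 = 337.2231
Step 3: Sum of squared deviations = 5876.5455
Step 4: Population variance = 5876.5455 / 11 = 534.2314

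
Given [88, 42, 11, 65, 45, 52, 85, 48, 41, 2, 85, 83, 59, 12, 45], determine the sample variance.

767.8381

Step 1: Compute the mean: (88 + 42 + 11 + 65 + 45 + 52 + 85 + 48 + 41 + 2 + 85 + 83 + 59 + 12 + 45) / 15 = 50.8667
Step 2: Compute squared deviations from the mean:
  (88 - 50.8667)^2 = 1378.8844
  (42 - 50.8667)^2 = 78.6178
  (11 - 50.8667)^2 = 1589.3511
  (65 - 50.8667)^2 = 199.7511
  (45 - 50.8667)^2 = 34.4178
  (52 - 50.8667)^2 = 1.2844
  (85 - 50.8667)^2 = 1165.0844
  (48 - 50.8667)^2 = 8.2178
  (41 - 50.8667)^2 = 97.3511
  (2 - 50.8667)^2 = 2387.9511
  (85 - 50.8667)^2 = 1165.0844
  (83 - 50.8667)^2 = 1032.5511
  (59 - 50.8667)^2 = 66.1511
  (12 - 50.8667)^2 = 1510.6178
  (45 - 50.8667)^2 = 34.4178
Step 3: Sum of squared deviations = 10749.7333
Step 4: Sample variance = 10749.7333 / 14 = 767.8381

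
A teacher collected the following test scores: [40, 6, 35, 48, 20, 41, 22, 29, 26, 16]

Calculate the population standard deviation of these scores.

12.2233

Step 1: Compute the mean: 28.3
Step 2: Sum of squared deviations from the mean: 1494.1
Step 3: Population variance = 1494.1 / 10 = 149.41
Step 4: Standard deviation = sqrt(149.41) = 12.2233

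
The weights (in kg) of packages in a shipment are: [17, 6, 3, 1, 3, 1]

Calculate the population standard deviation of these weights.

5.5503

Step 1: Compute the mean: 5.1667
Step 2: Sum of squared deviations from the mean: 184.8333
Step 3: Population variance = 184.8333 / 6 = 30.8056
Step 4: Standard deviation = sqrt(30.8056) = 5.5503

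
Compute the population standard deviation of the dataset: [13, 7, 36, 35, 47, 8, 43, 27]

14.824

Step 1: Compute the mean: 27
Step 2: Sum of squared deviations from the mean: 1758
Step 3: Population variance = 1758 / 8 = 219.75
Step 4: Standard deviation = sqrt(219.75) = 14.824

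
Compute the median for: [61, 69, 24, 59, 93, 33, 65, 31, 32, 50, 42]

50

Step 1: Sort the data in ascending order: [24, 31, 32, 33, 42, 50, 59, 61, 65, 69, 93]
Step 2: The number of values is n = 11.
Step 3: Since n is odd, the median is the middle value at position 6: 50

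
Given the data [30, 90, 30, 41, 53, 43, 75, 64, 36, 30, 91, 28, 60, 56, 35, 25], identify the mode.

30

Step 1: Count the frequency of each value:
  25: appears 1 time(s)
  28: appears 1 time(s)
  30: appears 3 time(s)
  35: appears 1 time(s)
  36: appears 1 time(s)
  41: appears 1 time(s)
  43: appears 1 time(s)
  53: appears 1 time(s)
  56: appears 1 time(s)
  60: appears 1 time(s)
  64: appears 1 time(s)
  75: appears 1 time(s)
  90: appears 1 time(s)
  91: appears 1 time(s)
Step 2: The value 30 appears most frequently (3 times).
Step 3: Mode = 30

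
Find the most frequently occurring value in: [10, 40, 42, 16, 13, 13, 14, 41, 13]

13

Step 1: Count the frequency of each value:
  10: appears 1 time(s)
  13: appears 3 time(s)
  14: appears 1 time(s)
  16: appears 1 time(s)
  40: appears 1 time(s)
  41: appears 1 time(s)
  42: appears 1 time(s)
Step 2: The value 13 appears most frequently (3 times).
Step 3: Mode = 13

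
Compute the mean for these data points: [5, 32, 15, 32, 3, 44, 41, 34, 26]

25.7778

Step 1: Sum all values: 5 + 32 + 15 + 32 + 3 + 44 + 41 + 34 + 26 = 232
Step 2: Count the number of values: n = 9
Step 3: Mean = sum / n = 232 / 9 = 25.7778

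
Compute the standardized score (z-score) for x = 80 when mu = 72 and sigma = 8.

1

Step 1: Recall the z-score formula: z = (x - mu) / sigma
Step 2: Substitute values: z = (80 - 72) / 8
Step 3: z = 8 / 8 = 1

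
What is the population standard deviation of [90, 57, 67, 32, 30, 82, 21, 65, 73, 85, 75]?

22.6931

Step 1: Compute the mean: 61.5455
Step 2: Sum of squared deviations from the mean: 5664.7273
Step 3: Population variance = 5664.7273 / 11 = 514.9752
Step 4: Standard deviation = sqrt(514.9752) = 22.6931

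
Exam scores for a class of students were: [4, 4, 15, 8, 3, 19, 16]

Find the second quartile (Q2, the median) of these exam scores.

8

Step 1: Sort the data: [3, 4, 4, 8, 15, 16, 19]
Step 2: n = 7
Step 3: Q2 is the median. Since n is odd, it is the middle value at position 4: 8
Step 4: Q2 = 8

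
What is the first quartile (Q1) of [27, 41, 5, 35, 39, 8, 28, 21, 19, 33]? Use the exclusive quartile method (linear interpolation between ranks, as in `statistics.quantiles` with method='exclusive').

16.25

Step 1: Sort the data: [5, 8, 19, 21, 27, 28, 33, 35, 39, 41]
Step 2: n = 10
Step 3: Using the exclusive quartile method:
  Q1 = 16.25
  Q2 (median) = 27.5
  Q3 = 36
  IQR = Q3 - Q1 = 36 - 16.25 = 19.75
Step 4: Q1 = 16.25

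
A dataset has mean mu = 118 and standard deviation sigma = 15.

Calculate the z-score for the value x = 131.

0.8667

Step 1: Recall the z-score formula: z = (x - mu) / sigma
Step 2: Substitute values: z = (131 - 118) / 15
Step 3: z = 13 / 15 = 0.8667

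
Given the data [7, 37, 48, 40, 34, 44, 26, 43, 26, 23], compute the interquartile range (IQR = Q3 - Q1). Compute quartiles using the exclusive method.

18

Step 1: Sort the data: [7, 23, 26, 26, 34, 37, 40, 43, 44, 48]
Step 2: n = 10
Step 3: Using the exclusive quartile method:
  Q1 = 25.25
  Q2 (median) = 35.5
  Q3 = 43.25
  IQR = Q3 - Q1 = 43.25 - 25.25 = 18
Step 4: IQR = 18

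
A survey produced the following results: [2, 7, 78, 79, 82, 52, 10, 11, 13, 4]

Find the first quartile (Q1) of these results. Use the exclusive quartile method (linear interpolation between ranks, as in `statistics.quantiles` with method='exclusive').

6.25

Step 1: Sort the data: [2, 4, 7, 10, 11, 13, 52, 78, 79, 82]
Step 2: n = 10
Step 3: Using the exclusive quartile method:
  Q1 = 6.25
  Q2 (median) = 12
  Q3 = 78.25
  IQR = Q3 - Q1 = 78.25 - 6.25 = 72
Step 4: Q1 = 6.25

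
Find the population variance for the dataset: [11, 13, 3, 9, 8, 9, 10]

8.2857

Step 1: Compute the mean: (11 + 13 + 3 + 9 + 8 + 9 + 10) / 7 = 9
Step 2: Compute squared deviations from the mean:
  (11 - 9)^2 = 4
  (13 - 9)^2 = 16
  (3 - 9)^2 = 36
  (9 - 9)^2 = 0
  (8 - 9)^2 = 1
  (9 - 9)^2 = 0
  (10 - 9)^2 = 1
Step 3: Sum of squared deviations = 58
Step 4: Population variance = 58 / 7 = 8.2857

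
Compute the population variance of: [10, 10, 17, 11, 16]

9.36

Step 1: Compute the mean: (10 + 10 + 17 + 11 + 16) / 5 = 12.8
Step 2: Compute squared deviations from the mean:
  (10 - 12.8)^2 = 7.84
  (10 - 12.8)^2 = 7.84
  (17 - 12.8)^2 = 17.64
  (11 - 12.8)^2 = 3.24
  (16 - 12.8)^2 = 10.24
Step 3: Sum of squared deviations = 46.8
Step 4: Population variance = 46.8 / 5 = 9.36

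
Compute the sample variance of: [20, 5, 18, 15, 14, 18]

28.8

Step 1: Compute the mean: (20 + 5 + 18 + 15 + 14 + 18) / 6 = 15
Step 2: Compute squared deviations from the mean:
  (20 - 15)^2 = 25
  (5 - 15)^2 = 100
  (18 - 15)^2 = 9
  (15 - 15)^2 = 0
  (14 - 15)^2 = 1
  (18 - 15)^2 = 9
Step 3: Sum of squared deviations = 144
Step 4: Sample variance = 144 / 5 = 28.8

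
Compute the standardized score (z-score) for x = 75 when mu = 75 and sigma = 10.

0

Step 1: Recall the z-score formula: z = (x - mu) / sigma
Step 2: Substitute values: z = (75 - 75) / 10
Step 3: z = 0 / 10 = 0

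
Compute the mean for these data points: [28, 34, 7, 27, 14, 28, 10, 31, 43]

24.6667

Step 1: Sum all values: 28 + 34 + 7 + 27 + 14 + 28 + 10 + 31 + 43 = 222
Step 2: Count the number of values: n = 9
Step 3: Mean = sum / n = 222 / 9 = 24.6667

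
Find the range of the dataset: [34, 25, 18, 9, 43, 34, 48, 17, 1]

47

Step 1: Identify the maximum value: max = 48
Step 2: Identify the minimum value: min = 1
Step 3: Range = max - min = 48 - 1 = 47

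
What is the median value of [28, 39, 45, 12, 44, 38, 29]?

38

Step 1: Sort the data in ascending order: [12, 28, 29, 38, 39, 44, 45]
Step 2: The number of values is n = 7.
Step 3: Since n is odd, the median is the middle value at position 4: 38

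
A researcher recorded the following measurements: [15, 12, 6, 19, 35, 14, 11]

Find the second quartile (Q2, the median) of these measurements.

14

Step 1: Sort the data: [6, 11, 12, 14, 15, 19, 35]
Step 2: n = 7
Step 3: Q2 is the median. Since n is odd, it is the middle value at position 4: 14
Step 4: Q2 = 14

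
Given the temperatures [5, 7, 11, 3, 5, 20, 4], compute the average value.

7.8571

Step 1: Sum all values: 5 + 7 + 11 + 3 + 5 + 20 + 4 = 55
Step 2: Count the number of values: n = 7
Step 3: Mean = sum / n = 55 / 7 = 7.8571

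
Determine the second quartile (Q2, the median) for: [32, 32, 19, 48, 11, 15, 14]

19

Step 1: Sort the data: [11, 14, 15, 19, 32, 32, 48]
Step 2: n = 7
Step 3: Q2 is the median. Since n is odd, it is the middle value at position 4: 19
Step 4: Q2 = 19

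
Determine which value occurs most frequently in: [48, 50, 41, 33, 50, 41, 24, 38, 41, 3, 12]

41

Step 1: Count the frequency of each value:
  3: appears 1 time(s)
  12: appears 1 time(s)
  24: appears 1 time(s)
  33: appears 1 time(s)
  38: appears 1 time(s)
  41: appears 3 time(s)
  48: appears 1 time(s)
  50: appears 2 time(s)
Step 2: The value 41 appears most frequently (3 times).
Step 3: Mode = 41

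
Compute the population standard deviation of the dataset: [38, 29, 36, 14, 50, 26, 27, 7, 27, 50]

13.1088

Step 1: Compute the mean: 30.4
Step 2: Sum of squared deviations from the mean: 1718.4
Step 3: Population variance = 1718.4 / 10 = 171.84
Step 4: Standard deviation = sqrt(171.84) = 13.1088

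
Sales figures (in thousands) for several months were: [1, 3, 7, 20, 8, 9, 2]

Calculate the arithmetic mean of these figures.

7.1429

Step 1: Sum all values: 1 + 3 + 7 + 20 + 8 + 9 + 2 = 50
Step 2: Count the number of values: n = 7
Step 3: Mean = sum / n = 50 / 7 = 7.1429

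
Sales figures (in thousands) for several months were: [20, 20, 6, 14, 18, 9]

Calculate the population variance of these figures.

29.25

Step 1: Compute the mean: (20 + 20 + 6 + 14 + 18 + 9) / 6 = 14.5
Step 2: Compute squared deviations from the mean:
  (20 - 14.5)^2 = 30.25
  (20 - 14.5)^2 = 30.25
  (6 - 14.5)^2 = 72.25
  (14 - 14.5)^2 = 0.25
  (18 - 14.5)^2 = 12.25
  (9 - 14.5)^2 = 30.25
Step 3: Sum of squared deviations = 175.5
Step 4: Population variance = 175.5 / 6 = 29.25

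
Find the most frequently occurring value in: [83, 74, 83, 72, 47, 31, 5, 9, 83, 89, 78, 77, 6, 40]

83

Step 1: Count the frequency of each value:
  5: appears 1 time(s)
  6: appears 1 time(s)
  9: appears 1 time(s)
  31: appears 1 time(s)
  40: appears 1 time(s)
  47: appears 1 time(s)
  72: appears 1 time(s)
  74: appears 1 time(s)
  77: appears 1 time(s)
  78: appears 1 time(s)
  83: appears 3 time(s)
  89: appears 1 time(s)
Step 2: The value 83 appears most frequently (3 times).
Step 3: Mode = 83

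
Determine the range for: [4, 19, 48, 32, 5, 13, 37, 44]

44

Step 1: Identify the maximum value: max = 48
Step 2: Identify the minimum value: min = 4
Step 3: Range = max - min = 48 - 4 = 44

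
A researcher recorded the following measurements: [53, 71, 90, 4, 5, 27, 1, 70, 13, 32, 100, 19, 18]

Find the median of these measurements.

27

Step 1: Sort the data in ascending order: [1, 4, 5, 13, 18, 19, 27, 32, 53, 70, 71, 90, 100]
Step 2: The number of values is n = 13.
Step 3: Since n is odd, the median is the middle value at position 7: 27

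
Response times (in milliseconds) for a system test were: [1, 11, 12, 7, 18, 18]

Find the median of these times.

11.5

Step 1: Sort the data in ascending order: [1, 7, 11, 12, 18, 18]
Step 2: The number of values is n = 6.
Step 3: Since n is even, the median is the average of positions 3 and 4:
  Median = (11 + 12) / 2 = 11.5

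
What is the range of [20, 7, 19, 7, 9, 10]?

13

Step 1: Identify the maximum value: max = 20
Step 2: Identify the minimum value: min = 7
Step 3: Range = max - min = 20 - 7 = 13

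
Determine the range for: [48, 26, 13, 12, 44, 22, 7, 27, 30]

41

Step 1: Identify the maximum value: max = 48
Step 2: Identify the minimum value: min = 7
Step 3: Range = max - min = 48 - 7 = 41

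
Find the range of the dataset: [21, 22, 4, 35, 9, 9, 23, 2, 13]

33

Step 1: Identify the maximum value: max = 35
Step 2: Identify the minimum value: min = 2
Step 3: Range = max - min = 35 - 2 = 33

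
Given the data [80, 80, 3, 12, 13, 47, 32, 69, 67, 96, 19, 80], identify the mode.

80

Step 1: Count the frequency of each value:
  3: appears 1 time(s)
  12: appears 1 time(s)
  13: appears 1 time(s)
  19: appears 1 time(s)
  32: appears 1 time(s)
  47: appears 1 time(s)
  67: appears 1 time(s)
  69: appears 1 time(s)
  80: appears 3 time(s)
  96: appears 1 time(s)
Step 2: The value 80 appears most frequently (3 times).
Step 3: Mode = 80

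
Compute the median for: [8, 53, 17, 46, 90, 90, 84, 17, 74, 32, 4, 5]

39

Step 1: Sort the data in ascending order: [4, 5, 8, 17, 17, 32, 46, 53, 74, 84, 90, 90]
Step 2: The number of values is n = 12.
Step 3: Since n is even, the median is the average of positions 6 and 7:
  Median = (32 + 46) / 2 = 39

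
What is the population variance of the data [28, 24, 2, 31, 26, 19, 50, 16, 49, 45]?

213.4

Step 1: Compute the mean: (28 + 24 + 2 + 31 + 26 + 19 + 50 + 16 + 49 + 45) / 10 = 29
Step 2: Compute squared deviations from the mean:
  (28 - 29)^2 = 1
  (24 - 29)^2 = 25
  (2 - 29)^2 = 729
  (31 - 29)^2 = 4
  (26 - 29)^2 = 9
  (19 - 29)^2 = 100
  (50 - 29)^2 = 441
  (16 - 29)^2 = 169
  (49 - 29)^2 = 400
  (45 - 29)^2 = 256
Step 3: Sum of squared deviations = 2134
Step 4: Population variance = 2134 / 10 = 213.4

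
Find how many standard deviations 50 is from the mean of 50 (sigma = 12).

0

Step 1: Recall the z-score formula: z = (x - mu) / sigma
Step 2: Substitute values: z = (50 - 50) / 12
Step 3: z = 0 / 12 = 0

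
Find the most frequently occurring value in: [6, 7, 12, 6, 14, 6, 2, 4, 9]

6

Step 1: Count the frequency of each value:
  2: appears 1 time(s)
  4: appears 1 time(s)
  6: appears 3 time(s)
  7: appears 1 time(s)
  9: appears 1 time(s)
  12: appears 1 time(s)
  14: appears 1 time(s)
Step 2: The value 6 appears most frequently (3 times).
Step 3: Mode = 6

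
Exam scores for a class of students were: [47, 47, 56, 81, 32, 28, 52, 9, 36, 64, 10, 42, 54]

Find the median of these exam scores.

47

Step 1: Sort the data in ascending order: [9, 10, 28, 32, 36, 42, 47, 47, 52, 54, 56, 64, 81]
Step 2: The number of values is n = 13.
Step 3: Since n is odd, the median is the middle value at position 7: 47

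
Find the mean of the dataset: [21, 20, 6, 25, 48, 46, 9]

25

Step 1: Sum all values: 21 + 20 + 6 + 25 + 48 + 46 + 9 = 175
Step 2: Count the number of values: n = 7
Step 3: Mean = sum / n = 175 / 7 = 25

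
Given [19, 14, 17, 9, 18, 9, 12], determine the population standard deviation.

3.8545

Step 1: Compute the mean: 14
Step 2: Sum of squared deviations from the mean: 104
Step 3: Population variance = 104 / 7 = 14.8571
Step 4: Standard deviation = sqrt(14.8571) = 3.8545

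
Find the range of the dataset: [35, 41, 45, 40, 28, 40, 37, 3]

42

Step 1: Identify the maximum value: max = 45
Step 2: Identify the minimum value: min = 3
Step 3: Range = max - min = 45 - 3 = 42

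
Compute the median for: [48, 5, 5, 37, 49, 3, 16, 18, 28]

18

Step 1: Sort the data in ascending order: [3, 5, 5, 16, 18, 28, 37, 48, 49]
Step 2: The number of values is n = 9.
Step 3: Since n is odd, the median is the middle value at position 5: 18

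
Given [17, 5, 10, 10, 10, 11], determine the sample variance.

14.7

Step 1: Compute the mean: (17 + 5 + 10 + 10 + 10 + 11) / 6 = 10.5
Step 2: Compute squared deviations from the mean:
  (17 - 10.5)^2 = 42.25
  (5 - 10.5)^2 = 30.25
  (10 - 10.5)^2 = 0.25
  (10 - 10.5)^2 = 0.25
  (10 - 10.5)^2 = 0.25
  (11 - 10.5)^2 = 0.25
Step 3: Sum of squared deviations = 73.5
Step 4: Sample variance = 73.5 / 5 = 14.7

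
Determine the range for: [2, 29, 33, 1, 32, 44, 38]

43

Step 1: Identify the maximum value: max = 44
Step 2: Identify the minimum value: min = 1
Step 3: Range = max - min = 44 - 1 = 43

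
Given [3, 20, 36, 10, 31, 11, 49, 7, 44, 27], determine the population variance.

233.76

Step 1: Compute the mean: (3 + 20 + 36 + 10 + 31 + 11 + 49 + 7 + 44 + 27) / 10 = 23.8
Step 2: Compute squared deviations from the mean:
  (3 - 23.8)^2 = 432.64
  (20 - 23.8)^2 = 14.44
  (36 - 23.8)^2 = 148.84
  (10 - 23.8)^2 = 190.44
  (31 - 23.8)^2 = 51.84
  (11 - 23.8)^2 = 163.84
  (49 - 23.8)^2 = 635.04
  (7 - 23.8)^2 = 282.24
  (44 - 23.8)^2 = 408.04
  (27 - 23.8)^2 = 10.24
Step 3: Sum of squared deviations = 2337.6
Step 4: Population variance = 2337.6 / 10 = 233.76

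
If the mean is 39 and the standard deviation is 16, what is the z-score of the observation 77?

2.375

Step 1: Recall the z-score formula: z = (x - mu) / sigma
Step 2: Substitute values: z = (77 - 39) / 16
Step 3: z = 38 / 16 = 2.375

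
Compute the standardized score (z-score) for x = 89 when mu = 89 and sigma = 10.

0

Step 1: Recall the z-score formula: z = (x - mu) / sigma
Step 2: Substitute values: z = (89 - 89) / 10
Step 3: z = 0 / 10 = 0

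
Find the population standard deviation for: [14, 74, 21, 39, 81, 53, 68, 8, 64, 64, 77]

25.222

Step 1: Compute the mean: 51.1818
Step 2: Sum of squared deviations from the mean: 6997.6364
Step 3: Population variance = 6997.6364 / 11 = 636.1488
Step 4: Standard deviation = sqrt(636.1488) = 25.222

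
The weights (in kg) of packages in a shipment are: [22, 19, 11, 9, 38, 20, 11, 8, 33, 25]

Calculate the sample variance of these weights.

105.3778

Step 1: Compute the mean: (22 + 19 + 11 + 9 + 38 + 20 + 11 + 8 + 33 + 25) / 10 = 19.6
Step 2: Compute squared deviations from the mean:
  (22 - 19.6)^2 = 5.76
  (19 - 19.6)^2 = 0.36
  (11 - 19.6)^2 = 73.96
  (9 - 19.6)^2 = 112.36
  (38 - 19.6)^2 = 338.56
  (20 - 19.6)^2 = 0.16
  (11 - 19.6)^2 = 73.96
  (8 - 19.6)^2 = 134.56
  (33 - 19.6)^2 = 179.56
  (25 - 19.6)^2 = 29.16
Step 3: Sum of squared deviations = 948.4
Step 4: Sample variance = 948.4 / 9 = 105.3778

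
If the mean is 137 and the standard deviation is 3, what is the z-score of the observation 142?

1.6667

Step 1: Recall the z-score formula: z = (x - mu) / sigma
Step 2: Substitute values: z = (142 - 137) / 3
Step 3: z = 5 / 3 = 1.6667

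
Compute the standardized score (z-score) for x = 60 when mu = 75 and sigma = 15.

-1

Step 1: Recall the z-score formula: z = (x - mu) / sigma
Step 2: Substitute values: z = (60 - 75) / 15
Step 3: z = -15 / 15 = -1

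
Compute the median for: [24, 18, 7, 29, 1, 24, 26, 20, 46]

24

Step 1: Sort the data in ascending order: [1, 7, 18, 20, 24, 24, 26, 29, 46]
Step 2: The number of values is n = 9.
Step 3: Since n is odd, the median is the middle value at position 5: 24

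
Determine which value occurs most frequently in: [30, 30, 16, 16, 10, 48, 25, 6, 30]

30

Step 1: Count the frequency of each value:
  6: appears 1 time(s)
  10: appears 1 time(s)
  16: appears 2 time(s)
  25: appears 1 time(s)
  30: appears 3 time(s)
  48: appears 1 time(s)
Step 2: The value 30 appears most frequently (3 times).
Step 3: Mode = 30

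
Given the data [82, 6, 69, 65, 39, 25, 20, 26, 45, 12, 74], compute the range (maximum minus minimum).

76

Step 1: Identify the maximum value: max = 82
Step 2: Identify the minimum value: min = 6
Step 3: Range = max - min = 82 - 6 = 76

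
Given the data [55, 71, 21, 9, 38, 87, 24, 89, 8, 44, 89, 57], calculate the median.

49.5

Step 1: Sort the data in ascending order: [8, 9, 21, 24, 38, 44, 55, 57, 71, 87, 89, 89]
Step 2: The number of values is n = 12.
Step 3: Since n is even, the median is the average of positions 6 and 7:
  Median = (44 + 55) / 2 = 49.5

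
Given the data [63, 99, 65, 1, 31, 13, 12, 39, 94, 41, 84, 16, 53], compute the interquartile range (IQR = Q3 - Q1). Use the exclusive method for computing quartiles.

60

Step 1: Sort the data: [1, 12, 13, 16, 31, 39, 41, 53, 63, 65, 84, 94, 99]
Step 2: n = 13
Step 3: Using the exclusive quartile method:
  Q1 = 14.5
  Q2 (median) = 41
  Q3 = 74.5
  IQR = Q3 - Q1 = 74.5 - 14.5 = 60
Step 4: IQR = 60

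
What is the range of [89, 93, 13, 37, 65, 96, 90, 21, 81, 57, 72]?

83

Step 1: Identify the maximum value: max = 96
Step 2: Identify the minimum value: min = 13
Step 3: Range = max - min = 96 - 13 = 83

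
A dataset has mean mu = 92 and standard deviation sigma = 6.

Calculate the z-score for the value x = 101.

1.5

Step 1: Recall the z-score formula: z = (x - mu) / sigma
Step 2: Substitute values: z = (101 - 92) / 6
Step 3: z = 9 / 6 = 1.5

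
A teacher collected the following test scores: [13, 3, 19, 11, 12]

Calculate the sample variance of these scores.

32.8

Step 1: Compute the mean: (13 + 3 + 19 + 11 + 12) / 5 = 11.6
Step 2: Compute squared deviations from the mean:
  (13 - 11.6)^2 = 1.96
  (3 - 11.6)^2 = 73.96
  (19 - 11.6)^2 = 54.76
  (11 - 11.6)^2 = 0.36
  (12 - 11.6)^2 = 0.16
Step 3: Sum of squared deviations = 131.2
Step 4: Sample variance = 131.2 / 4 = 32.8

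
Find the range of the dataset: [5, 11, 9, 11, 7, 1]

10

Step 1: Identify the maximum value: max = 11
Step 2: Identify the minimum value: min = 1
Step 3: Range = max - min = 11 - 1 = 10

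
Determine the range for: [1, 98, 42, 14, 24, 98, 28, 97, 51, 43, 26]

97

Step 1: Identify the maximum value: max = 98
Step 2: Identify the minimum value: min = 1
Step 3: Range = max - min = 98 - 1 = 97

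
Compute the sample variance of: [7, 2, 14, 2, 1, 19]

55.5

Step 1: Compute the mean: (7 + 2 + 14 + 2 + 1 + 19) / 6 = 7.5
Step 2: Compute squared deviations from the mean:
  (7 - 7.5)^2 = 0.25
  (2 - 7.5)^2 = 30.25
  (14 - 7.5)^2 = 42.25
  (2 - 7.5)^2 = 30.25
  (1 - 7.5)^2 = 42.25
  (19 - 7.5)^2 = 132.25
Step 3: Sum of squared deviations = 277.5
Step 4: Sample variance = 277.5 / 5 = 55.5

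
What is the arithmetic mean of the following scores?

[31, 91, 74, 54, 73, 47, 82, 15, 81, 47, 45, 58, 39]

56.6923

Step 1: Sum all values: 31 + 91 + 74 + 54 + 73 + 47 + 82 + 15 + 81 + 47 + 45 + 58 + 39 = 737
Step 2: Count the number of values: n = 13
Step 3: Mean = sum / n = 737 / 13 = 56.6923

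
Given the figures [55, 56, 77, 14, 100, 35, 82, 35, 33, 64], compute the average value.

55.1

Step 1: Sum all values: 55 + 56 + 77 + 14 + 100 + 35 + 82 + 35 + 33 + 64 = 551
Step 2: Count the number of values: n = 10
Step 3: Mean = sum / n = 551 / 10 = 55.1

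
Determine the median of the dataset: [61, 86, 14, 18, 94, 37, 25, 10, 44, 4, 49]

37

Step 1: Sort the data in ascending order: [4, 10, 14, 18, 25, 37, 44, 49, 61, 86, 94]
Step 2: The number of values is n = 11.
Step 3: Since n is odd, the median is the middle value at position 6: 37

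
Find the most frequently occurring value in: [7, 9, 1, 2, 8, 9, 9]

9

Step 1: Count the frequency of each value:
  1: appears 1 time(s)
  2: appears 1 time(s)
  7: appears 1 time(s)
  8: appears 1 time(s)
  9: appears 3 time(s)
Step 2: The value 9 appears most frequently (3 times).
Step 3: Mode = 9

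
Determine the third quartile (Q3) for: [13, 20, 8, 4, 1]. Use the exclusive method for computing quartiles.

16.5

Step 1: Sort the data: [1, 4, 8, 13, 20]
Step 2: n = 5
Step 3: Using the exclusive quartile method:
  Q1 = 2.5
  Q2 (median) = 8
  Q3 = 16.5
  IQR = Q3 - Q1 = 16.5 - 2.5 = 14
Step 4: Q3 = 16.5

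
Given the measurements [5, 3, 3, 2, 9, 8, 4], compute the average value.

4.8571

Step 1: Sum all values: 5 + 3 + 3 + 2 + 9 + 8 + 4 = 34
Step 2: Count the number of values: n = 7
Step 3: Mean = sum / n = 34 / 7 = 4.8571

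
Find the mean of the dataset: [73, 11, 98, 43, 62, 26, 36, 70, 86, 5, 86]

54.1818

Step 1: Sum all values: 73 + 11 + 98 + 43 + 62 + 26 + 36 + 70 + 86 + 5 + 86 = 596
Step 2: Count the number of values: n = 11
Step 3: Mean = sum / n = 596 / 11 = 54.1818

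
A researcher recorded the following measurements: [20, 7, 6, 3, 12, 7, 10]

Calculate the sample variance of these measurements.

30.5714

Step 1: Compute the mean: (20 + 7 + 6 + 3 + 12 + 7 + 10) / 7 = 9.2857
Step 2: Compute squared deviations from the mean:
  (20 - 9.2857)^2 = 114.7959
  (7 - 9.2857)^2 = 5.2245
  (6 - 9.2857)^2 = 10.7959
  (3 - 9.2857)^2 = 39.5102
  (12 - 9.2857)^2 = 7.3673
  (7 - 9.2857)^2 = 5.2245
  (10 - 9.2857)^2 = 0.5102
Step 3: Sum of squared deviations = 183.4286
Step 4: Sample variance = 183.4286 / 6 = 30.5714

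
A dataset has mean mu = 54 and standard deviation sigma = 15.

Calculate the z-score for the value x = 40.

-0.9333

Step 1: Recall the z-score formula: z = (x - mu) / sigma
Step 2: Substitute values: z = (40 - 54) / 15
Step 3: z = -14 / 15 = -0.9333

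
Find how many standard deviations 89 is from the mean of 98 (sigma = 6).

-1.5

Step 1: Recall the z-score formula: z = (x - mu) / sigma
Step 2: Substitute values: z = (89 - 98) / 6
Step 3: z = -9 / 6 = -1.5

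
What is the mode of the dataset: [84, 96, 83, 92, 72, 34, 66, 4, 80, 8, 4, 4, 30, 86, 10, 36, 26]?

4

Step 1: Count the frequency of each value:
  4: appears 3 time(s)
  8: appears 1 time(s)
  10: appears 1 time(s)
  26: appears 1 time(s)
  30: appears 1 time(s)
  34: appears 1 time(s)
  36: appears 1 time(s)
  66: appears 1 time(s)
  72: appears 1 time(s)
  80: appears 1 time(s)
  83: appears 1 time(s)
  84: appears 1 time(s)
  86: appears 1 time(s)
  92: appears 1 time(s)
  96: appears 1 time(s)
Step 2: The value 4 appears most frequently (3 times).
Step 3: Mode = 4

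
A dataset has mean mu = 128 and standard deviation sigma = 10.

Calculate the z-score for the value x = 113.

-1.5

Step 1: Recall the z-score formula: z = (x - mu) / sigma
Step 2: Substitute values: z = (113 - 128) / 10
Step 3: z = -15 / 10 = -1.5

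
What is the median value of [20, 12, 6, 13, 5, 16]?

12.5

Step 1: Sort the data in ascending order: [5, 6, 12, 13, 16, 20]
Step 2: The number of values is n = 6.
Step 3: Since n is even, the median is the average of positions 3 and 4:
  Median = (12 + 13) / 2 = 12.5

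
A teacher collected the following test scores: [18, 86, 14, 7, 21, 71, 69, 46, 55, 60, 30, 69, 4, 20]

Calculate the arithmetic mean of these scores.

40.7143

Step 1: Sum all values: 18 + 86 + 14 + 7 + 21 + 71 + 69 + 46 + 55 + 60 + 30 + 69 + 4 + 20 = 570
Step 2: Count the number of values: n = 14
Step 3: Mean = sum / n = 570 / 14 = 40.7143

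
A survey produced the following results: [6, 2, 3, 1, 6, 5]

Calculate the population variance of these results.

3.8056

Step 1: Compute the mean: (6 + 2 + 3 + 1 + 6 + 5) / 6 = 3.8333
Step 2: Compute squared deviations from the mean:
  (6 - 3.8333)^2 = 4.6944
  (2 - 3.8333)^2 = 3.3611
  (3 - 3.8333)^2 = 0.6944
  (1 - 3.8333)^2 = 8.0278
  (6 - 3.8333)^2 = 4.6944
  (5 - 3.8333)^2 = 1.3611
Step 3: Sum of squared deviations = 22.8333
Step 4: Population variance = 22.8333 / 6 = 3.8056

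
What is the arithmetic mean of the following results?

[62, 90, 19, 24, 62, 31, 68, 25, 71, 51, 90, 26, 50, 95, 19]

52.2

Step 1: Sum all values: 62 + 90 + 19 + 24 + 62 + 31 + 68 + 25 + 71 + 51 + 90 + 26 + 50 + 95 + 19 = 783
Step 2: Count the number of values: n = 15
Step 3: Mean = sum / n = 783 / 15 = 52.2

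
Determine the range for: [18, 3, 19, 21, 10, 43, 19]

40

Step 1: Identify the maximum value: max = 43
Step 2: Identify the minimum value: min = 3
Step 3: Range = max - min = 43 - 3 = 40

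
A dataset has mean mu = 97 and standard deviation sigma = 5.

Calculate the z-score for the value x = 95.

-0.4

Step 1: Recall the z-score formula: z = (x - mu) / sigma
Step 2: Substitute values: z = (95 - 97) / 5
Step 3: z = -2 / 5 = -0.4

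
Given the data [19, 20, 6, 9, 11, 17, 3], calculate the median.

11

Step 1: Sort the data in ascending order: [3, 6, 9, 11, 17, 19, 20]
Step 2: The number of values is n = 7.
Step 3: Since n is odd, the median is the middle value at position 4: 11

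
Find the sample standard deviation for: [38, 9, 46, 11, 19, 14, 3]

15.9583

Step 1: Compute the mean: 20
Step 2: Sum of squared deviations from the mean: 1528
Step 3: Sample variance = 1528 / 6 = 254.6667
Step 4: Standard deviation = sqrt(254.6667) = 15.9583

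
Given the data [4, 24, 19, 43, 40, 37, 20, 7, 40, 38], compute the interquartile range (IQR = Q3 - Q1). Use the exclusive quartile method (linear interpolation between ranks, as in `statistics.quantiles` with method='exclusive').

24

Step 1: Sort the data: [4, 7, 19, 20, 24, 37, 38, 40, 40, 43]
Step 2: n = 10
Step 3: Using the exclusive quartile method:
  Q1 = 16
  Q2 (median) = 30.5
  Q3 = 40
  IQR = Q3 - Q1 = 40 - 16 = 24
Step 4: IQR = 24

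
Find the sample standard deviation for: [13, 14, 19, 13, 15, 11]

2.7142

Step 1: Compute the mean: 14.1667
Step 2: Sum of squared deviations from the mean: 36.8333
Step 3: Sample variance = 36.8333 / 5 = 7.3667
Step 4: Standard deviation = sqrt(7.3667) = 2.7142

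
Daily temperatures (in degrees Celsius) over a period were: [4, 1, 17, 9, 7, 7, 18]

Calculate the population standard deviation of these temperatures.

5.8797

Step 1: Compute the mean: 9
Step 2: Sum of squared deviations from the mean: 242
Step 3: Population variance = 242 / 7 = 34.5714
Step 4: Standard deviation = sqrt(34.5714) = 5.8797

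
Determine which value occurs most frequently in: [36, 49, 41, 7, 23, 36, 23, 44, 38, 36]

36

Step 1: Count the frequency of each value:
  7: appears 1 time(s)
  23: appears 2 time(s)
  36: appears 3 time(s)
  38: appears 1 time(s)
  41: appears 1 time(s)
  44: appears 1 time(s)
  49: appears 1 time(s)
Step 2: The value 36 appears most frequently (3 times).
Step 3: Mode = 36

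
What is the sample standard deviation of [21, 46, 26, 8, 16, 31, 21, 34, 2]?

13.4423

Step 1: Compute the mean: 22.7778
Step 2: Sum of squared deviations from the mean: 1445.5556
Step 3: Sample variance = 1445.5556 / 8 = 180.6944
Step 4: Standard deviation = sqrt(180.6944) = 13.4423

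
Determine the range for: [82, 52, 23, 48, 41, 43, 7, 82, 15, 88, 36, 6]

82

Step 1: Identify the maximum value: max = 88
Step 2: Identify the minimum value: min = 6
Step 3: Range = max - min = 88 - 6 = 82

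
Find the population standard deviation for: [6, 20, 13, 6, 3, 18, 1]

6.9046

Step 1: Compute the mean: 9.5714
Step 2: Sum of squared deviations from the mean: 333.7143
Step 3: Population variance = 333.7143 / 7 = 47.6735
Step 4: Standard deviation = sqrt(47.6735) = 6.9046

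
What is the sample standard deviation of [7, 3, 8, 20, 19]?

7.6354

Step 1: Compute the mean: 11.4
Step 2: Sum of squared deviations from the mean: 233.2
Step 3: Sample variance = 233.2 / 4 = 58.3
Step 4: Standard deviation = sqrt(58.3) = 7.6354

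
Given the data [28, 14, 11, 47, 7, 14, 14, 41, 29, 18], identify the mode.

14

Step 1: Count the frequency of each value:
  7: appears 1 time(s)
  11: appears 1 time(s)
  14: appears 3 time(s)
  18: appears 1 time(s)
  28: appears 1 time(s)
  29: appears 1 time(s)
  41: appears 1 time(s)
  47: appears 1 time(s)
Step 2: The value 14 appears most frequently (3 times).
Step 3: Mode = 14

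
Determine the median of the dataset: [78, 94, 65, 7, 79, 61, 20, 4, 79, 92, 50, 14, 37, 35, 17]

50

Step 1: Sort the data in ascending order: [4, 7, 14, 17, 20, 35, 37, 50, 61, 65, 78, 79, 79, 92, 94]
Step 2: The number of values is n = 15.
Step 3: Since n is odd, the median is the middle value at position 8: 50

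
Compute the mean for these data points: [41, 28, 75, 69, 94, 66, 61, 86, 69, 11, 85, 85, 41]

62.3846

Step 1: Sum all values: 41 + 28 + 75 + 69 + 94 + 66 + 61 + 86 + 69 + 11 + 85 + 85 + 41 = 811
Step 2: Count the number of values: n = 13
Step 3: Mean = sum / n = 811 / 13 = 62.3846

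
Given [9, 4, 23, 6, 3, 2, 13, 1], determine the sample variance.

54.2679

Step 1: Compute the mean: (9 + 4 + 23 + 6 + 3 + 2 + 13 + 1) / 8 = 7.625
Step 2: Compute squared deviations from the mean:
  (9 - 7.625)^2 = 1.8906
  (4 - 7.625)^2 = 13.1406
  (23 - 7.625)^2 = 236.3906
  (6 - 7.625)^2 = 2.6406
  (3 - 7.625)^2 = 21.3906
  (2 - 7.625)^2 = 31.6406
  (13 - 7.625)^2 = 28.8906
  (1 - 7.625)^2 = 43.8906
Step 3: Sum of squared deviations = 379.875
Step 4: Sample variance = 379.875 / 7 = 54.2679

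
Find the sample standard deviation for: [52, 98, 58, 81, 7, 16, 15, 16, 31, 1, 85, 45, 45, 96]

33.5854

Step 1: Compute the mean: 46.1429
Step 2: Sum of squared deviations from the mean: 14663.7143
Step 3: Sample variance = 14663.7143 / 13 = 1127.978
Step 4: Standard deviation = sqrt(1127.978) = 33.5854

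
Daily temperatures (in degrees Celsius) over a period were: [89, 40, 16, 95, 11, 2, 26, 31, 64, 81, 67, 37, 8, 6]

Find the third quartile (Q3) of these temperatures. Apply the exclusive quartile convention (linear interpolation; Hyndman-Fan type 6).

70.5

Step 1: Sort the data: [2, 6, 8, 11, 16, 26, 31, 37, 40, 64, 67, 81, 89, 95]
Step 2: n = 14
Step 3: Using the exclusive quartile method:
  Q1 = 10.25
  Q2 (median) = 34
  Q3 = 70.5
  IQR = Q3 - Q1 = 70.5 - 10.25 = 60.25
Step 4: Q3 = 70.5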